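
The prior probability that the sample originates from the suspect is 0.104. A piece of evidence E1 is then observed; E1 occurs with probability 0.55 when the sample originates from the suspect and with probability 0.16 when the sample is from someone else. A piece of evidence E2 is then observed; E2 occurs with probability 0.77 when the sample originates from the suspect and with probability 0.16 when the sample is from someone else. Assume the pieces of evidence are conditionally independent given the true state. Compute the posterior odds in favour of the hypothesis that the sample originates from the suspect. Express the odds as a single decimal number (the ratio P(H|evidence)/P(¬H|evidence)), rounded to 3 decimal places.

Prior odds = 0.104/(1−0.104) = 0.11607. In log-odds, ln(0.11607) = -2.1535.
Add log likelihood ratios: ln(3.4375) + ln(4.8125) = 2.8060.
Posterior log-odds = 0.65241, so posterior odds = exp(0.65241) = 1.9202.

Posterior odds ≈ 1.920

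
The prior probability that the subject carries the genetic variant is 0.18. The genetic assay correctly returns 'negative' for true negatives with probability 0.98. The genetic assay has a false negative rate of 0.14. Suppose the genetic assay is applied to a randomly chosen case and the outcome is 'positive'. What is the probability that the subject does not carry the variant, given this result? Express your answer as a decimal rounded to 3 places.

Let H be the event that the subject carries the genetic variant. P(H) = 0.18, so P(¬H) = 0.82. With E the 'positive' result, P(E|H) = 0.86 and P(E|¬H) = 0.02.
P(E) = 0.86·0.18 + 0.02·0.82 = 0.15480 + 0.016400 = 0.17120.
By Bayes' theorem, P(H|E) = 0.15480 / 0.17120 = 0.904. Hence P(¬H|E) = 1 − 0.904 = 0.096.

P(¬H | E) ≈ 0.096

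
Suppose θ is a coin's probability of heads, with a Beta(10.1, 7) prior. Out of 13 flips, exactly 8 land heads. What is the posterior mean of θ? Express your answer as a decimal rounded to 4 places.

Observing 8 successes and 5 failures updates Beta(10.1, 7) by adding the success and failure counts to the two shape parameters: α = 10.1+8 = 18.1, β = 7+5 = 12.
E[θ | data] = 18.1/(18.1+12) = 0.6013.

Posterior mean ≈ 0.6013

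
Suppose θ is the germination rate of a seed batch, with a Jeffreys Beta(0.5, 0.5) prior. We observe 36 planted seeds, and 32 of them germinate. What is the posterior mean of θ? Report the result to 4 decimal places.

Observing 32 successes and 4 failures updates Beta(0.5, 0.5) by adding the success and failure counts to the two shape parameters: α = 0.5+32 = 32.5, β = 0.5+4 = 4.5.
E[θ | data] = 32.5/(32.5+4.5) = 0.8784.

Posterior mean ≈ 0.8784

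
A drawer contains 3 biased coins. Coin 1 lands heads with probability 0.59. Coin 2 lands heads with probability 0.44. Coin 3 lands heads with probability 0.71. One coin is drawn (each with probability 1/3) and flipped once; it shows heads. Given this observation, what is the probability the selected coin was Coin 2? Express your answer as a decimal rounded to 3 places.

P(heads|C1) = 0.59; P(heads|C2) = 0.44; P(heads|C3) = 0.71.
Prior × likelihood for each source: 0.333333·0.59=0.1967, 0.333333·0.44=0.1467, 0.333333·0.71=0.2367. Summing gives P(heads) = 0.58000.
P(Coin 2 | heads) = 0.1467 / 0.58000 = 0.253.

Posterior probability ≈ 0.253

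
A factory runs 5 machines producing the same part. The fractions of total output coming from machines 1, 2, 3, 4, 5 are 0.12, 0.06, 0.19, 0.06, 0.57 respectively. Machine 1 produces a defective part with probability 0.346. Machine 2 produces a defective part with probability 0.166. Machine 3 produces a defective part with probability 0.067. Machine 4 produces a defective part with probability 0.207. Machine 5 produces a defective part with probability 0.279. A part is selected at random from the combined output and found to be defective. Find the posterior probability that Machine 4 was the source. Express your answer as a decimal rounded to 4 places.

Tabulate prior·likelihood by source: [1] prior 0.12, lik 0.346, product 0.04152; [2] prior 0.06, lik 0.166, product 0.009960; [3] prior 0.19, lik 0.067, product 0.01273; [4] prior 0.06, lik 0.207, product 0.01242; [5] prior 0.57, lik 0.279, product 0.1590.
Normalizing constant = 0.23566; the posterior for Machine 4 is its product over the sum, 0.01242/0.23566 = 0.0527.

Posterior probability ≈ 0.0527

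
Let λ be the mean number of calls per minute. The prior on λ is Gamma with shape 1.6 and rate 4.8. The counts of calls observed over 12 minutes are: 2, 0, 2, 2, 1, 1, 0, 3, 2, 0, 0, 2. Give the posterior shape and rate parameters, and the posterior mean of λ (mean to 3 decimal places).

Posterior: Gamma(shape=16.6, rate=16.8); mean ≈ 0.988

Total count ∑xᵢ = 15 over n = 12 minutes.
Gamma is conjugate to the Poisson likelihood: posterior is Gamma(shape = 1.6+15 = 16.6, rate = 4.8+12 = 16.8).
E[λ | data] = 16.6/16.8 = 0.988.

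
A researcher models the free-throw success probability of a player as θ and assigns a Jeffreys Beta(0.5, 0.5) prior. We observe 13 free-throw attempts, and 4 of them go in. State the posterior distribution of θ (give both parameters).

Posterior: Beta(4.5, 9.5)

Observing 4 successes and 9 failures updates Beta(0.5, 0.5) by adding the success and failure counts to the two shape parameters: α = 0.5+4 = 4.5, β = 0.5+9 = 9.5.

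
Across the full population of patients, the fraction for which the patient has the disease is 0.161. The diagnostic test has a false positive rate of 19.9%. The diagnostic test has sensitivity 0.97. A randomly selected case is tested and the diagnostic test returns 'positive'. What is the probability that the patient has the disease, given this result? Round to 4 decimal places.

Write H for 'the patient has the disease'. Prior odds H:¬H = 0.161/0.839 = 0.19190. For the 'positive' outcome, the likelihood ratio is 0.97/0.199 = 4.8744.
Posterior odds = 0.19190 × 4.8744 = 0.93537, so P(H|E) = 0.93537/(1+0.93537) = 0.4833.

P(H | E) ≈ 0.4833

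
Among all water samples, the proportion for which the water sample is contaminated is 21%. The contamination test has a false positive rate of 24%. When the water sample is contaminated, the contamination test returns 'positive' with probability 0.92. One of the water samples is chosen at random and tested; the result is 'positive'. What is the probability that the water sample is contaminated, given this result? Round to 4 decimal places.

P(H | E) ≈ 0.5047

Let H be the event that the water sample is contaminated. P(H) = 0.21, so P(¬H) = 0.79. With E the 'positive' result, P(E|H) = 0.92 and P(E|¬H) = 0.24.
P(E) = 0.92·0.21 + 0.24·0.79 = 0.19320 + 0.18960 = 0.38280.
By Bayes' theorem, P(H|E) = 0.19320 / 0.38280 = 0.5047.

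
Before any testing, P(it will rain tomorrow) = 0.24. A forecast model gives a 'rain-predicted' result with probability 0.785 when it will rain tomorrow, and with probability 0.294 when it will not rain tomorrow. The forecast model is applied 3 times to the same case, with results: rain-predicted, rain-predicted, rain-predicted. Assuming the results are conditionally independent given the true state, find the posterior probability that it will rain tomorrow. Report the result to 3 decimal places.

Let H be the event that it will rain tomorrow; start with P(H) = 0.24. P('rain-predicted'|H) = 0.785, P('rain-predicted'|¬H) = 0.294.
Update on result 1 ('rain-predicted'): P(H) ← 0.785·0.2400 / (0.785·0.2400 + 0.294·0.7600) = 0.18840/0.41184 = 0.4575.
Update on result 2 ('rain-predicted'): P(H) ← 0.785·0.4575 / (0.785·0.4575 + 0.294·0.5425) = 0.35911/0.51861 = 0.6924.
Update on result 3 ('rain-predicted'): P(H) ← 0.785·0.6924 / (0.785·0.6924 + 0.294·0.3076) = 0.54356/0.63399 = 0.8574.

Posterior P(H) ≈ 0.857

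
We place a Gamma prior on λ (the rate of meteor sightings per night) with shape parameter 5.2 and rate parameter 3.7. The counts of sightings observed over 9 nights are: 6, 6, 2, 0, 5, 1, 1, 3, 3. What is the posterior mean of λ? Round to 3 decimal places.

Posterior mean ≈ 2.535

The Poisson likelihood adds the total count to the shape and the number of exposure periods to the rate. Here ∑xᵢ = 27 and n = 9, so shape 5.2→32.2 and rate 3.7→12.7.
Posterior mean = shape/rate = 32.2/12.7 = 2.535.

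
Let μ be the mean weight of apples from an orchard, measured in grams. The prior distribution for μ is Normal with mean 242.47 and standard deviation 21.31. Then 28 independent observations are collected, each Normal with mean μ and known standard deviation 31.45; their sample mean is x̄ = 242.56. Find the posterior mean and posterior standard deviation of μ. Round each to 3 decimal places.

Posterior mean ≈ 242.554; posterior SD ≈ 5.725

With known σ, the Normal prior is conjugate. Weight on the data is w = (n/σ²)/(n/σ² + 1/τ₀²) = 0.0283085/(0.0283085+0.00220208) = 0.92783.
Posterior mean = w·x̄ + (1−w)·μ₀ = 0.92783·242.56 + 0.072174·242.47 = 242.554. Posterior variance = 1/(0.0283085+0.00220208) = 32.7755, so SD = 5.725.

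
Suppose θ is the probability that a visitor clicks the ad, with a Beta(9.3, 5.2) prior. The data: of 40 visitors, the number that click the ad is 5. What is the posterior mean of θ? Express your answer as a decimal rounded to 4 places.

Posterior mean ≈ 0.2624

The binomial likelihood is conjugate to the Beta prior: with 5 successes and 35 failures, the posterior is Beta(9.3+5, 5.2+35) = Beta(14.3, 40.2).
Posterior mean = α/(α+β) = 14.3/54.5 = 0.2624.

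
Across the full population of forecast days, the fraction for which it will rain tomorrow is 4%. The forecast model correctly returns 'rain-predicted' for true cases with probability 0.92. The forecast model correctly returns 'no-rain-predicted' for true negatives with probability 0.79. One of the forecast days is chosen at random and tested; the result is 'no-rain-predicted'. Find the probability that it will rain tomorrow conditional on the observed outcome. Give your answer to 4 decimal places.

P(H | E) ≈ 0.0042

Write H for 'it will rain tomorrow'. Prior odds H:¬H = 0.04/0.96 = 0.041667. For the 'no-rain-predicted' outcome, the likelihood ratio is 0.08/0.79 = 0.10127.
Posterior odds = 0.041667 × 0.10127 = 0.0042194, so P(H|E) = 0.0042194/(1+0.0042194) = 0.0042.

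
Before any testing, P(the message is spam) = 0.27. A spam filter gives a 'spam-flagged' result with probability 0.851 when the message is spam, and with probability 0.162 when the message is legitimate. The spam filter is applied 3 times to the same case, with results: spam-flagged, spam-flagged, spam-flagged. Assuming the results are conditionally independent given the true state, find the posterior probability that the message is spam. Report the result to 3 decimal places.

Posterior P(H) ≈ 0.982

With H the event that the message is spam, the joint likelihood of the observed sequence is P(data|H) = 0.851·0.851·0.851 = 0.61630 and P(data|¬H) = 0.162·0.162·0.162 = 0.0042515.
Bayes: P(H|data) = 0.27·0.61630 / (0.27·0.61630 + 0.73·0.0042515) = 0.16640/0.16950 = 0.9817.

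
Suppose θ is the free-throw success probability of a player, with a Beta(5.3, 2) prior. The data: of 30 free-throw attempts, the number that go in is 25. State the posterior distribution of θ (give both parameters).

Observing 25 successes and 5 failures updates Beta(5.3, 2) by adding the success and failure counts to the two shape parameters: α = 5.3+25 = 30.3, β = 2+5 = 7.

Posterior: Beta(30.3, 7)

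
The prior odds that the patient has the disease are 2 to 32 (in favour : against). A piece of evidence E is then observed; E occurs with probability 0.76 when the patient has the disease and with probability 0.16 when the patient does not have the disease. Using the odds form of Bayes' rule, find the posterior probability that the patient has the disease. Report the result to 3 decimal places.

Posterior probability ≈ 0.229

Prior odds = 2/32 = 0.062500. In log-odds, ln(0.062500) = -2.7726.
Add log likelihood ratio: ln(4.7500) = 1.5581.
Posterior log-odds = -1.2144, so posterior odds = exp(-1.2144) = 0.29688. Converting, P(H|E) = 0.29688/1.2969 = 0.229.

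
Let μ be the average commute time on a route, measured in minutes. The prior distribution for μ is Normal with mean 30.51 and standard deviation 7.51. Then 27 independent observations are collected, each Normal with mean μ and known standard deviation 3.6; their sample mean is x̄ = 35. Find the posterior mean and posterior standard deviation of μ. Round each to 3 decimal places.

Prior precision 1/τ₀² = 1/7.51² = 0.0177305; data precision n/σ² = 27/3.6² = 2.08333.
Posterior precision = 0.0177305 + 2.08333 = 2.10106, giving posterior SD = 1/√2.10106 = 0.690.
Posterior mean = (0.0177305·30.51 + 2.08333·35) / 2.10106 = 34.962.

Posterior mean ≈ 34.962; posterior SD ≈ 0.690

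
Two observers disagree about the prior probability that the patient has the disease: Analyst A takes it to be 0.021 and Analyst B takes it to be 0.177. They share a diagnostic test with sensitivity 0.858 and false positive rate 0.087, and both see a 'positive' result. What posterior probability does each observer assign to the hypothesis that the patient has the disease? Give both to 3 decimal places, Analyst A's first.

Analyst A: 0.175; Analyst B: 0.680

The likelihood ratio for a 'positive' result is 0.858/0.087 = 9.8621.
Analyst A: prior odds 0.021/0.979 = 0.021450; posterior odds 0.21155; posterior probability 0.175.
Analyst B: prior odds 0.177/0.823 = 0.21507; posterior odds 2.1210; posterior probability 0.680.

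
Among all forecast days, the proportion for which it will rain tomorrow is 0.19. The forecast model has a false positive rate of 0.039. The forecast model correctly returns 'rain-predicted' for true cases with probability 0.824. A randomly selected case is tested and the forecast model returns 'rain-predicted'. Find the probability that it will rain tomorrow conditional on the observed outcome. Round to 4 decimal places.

Write H for 'it will rain tomorrow'. Prior odds H:¬H = 0.19/0.81 = 0.23457. For the 'rain-predicted' outcome, the likelihood ratio is 0.824/0.039 = 21.128.
Posterior odds = 0.23457 × 21.128 = 4.9560, so P(H|E) = 4.9560/(1+4.9560) = 0.8321.

P(H | E) ≈ 0.8321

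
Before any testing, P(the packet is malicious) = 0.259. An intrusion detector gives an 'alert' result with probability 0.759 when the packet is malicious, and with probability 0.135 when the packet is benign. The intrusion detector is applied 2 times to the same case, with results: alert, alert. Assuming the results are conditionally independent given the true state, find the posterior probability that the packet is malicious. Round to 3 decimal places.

Let H be the event that the packet is malicious; start with P(H) = 0.259. P('alert'|H) = 0.759, P('alert'|¬H) = 0.135.
Update on result 1 ('alert'): P(H) ← 0.759·0.2590 / (0.759·0.2590 + 0.135·0.7410) = 0.19658/0.29662 = 0.6627.
Update on result 2 ('alert'): P(H) ← 0.759·0.6627 / (0.759·0.6627 + 0.135·0.3373) = 0.50302/0.54855 = 0.9170.

Posterior P(H) ≈ 0.917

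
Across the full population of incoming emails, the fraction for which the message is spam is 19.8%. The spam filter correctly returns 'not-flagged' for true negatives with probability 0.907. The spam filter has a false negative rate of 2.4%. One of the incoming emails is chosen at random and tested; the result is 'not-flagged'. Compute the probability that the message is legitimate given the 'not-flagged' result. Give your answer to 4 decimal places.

Let H be the event that the message is spam. P(H) = 0.198, so P(¬H) = 0.802. With E the 'not-flagged' result, P(E|H) = 0.024 and P(E|¬H) = 0.907.
P(E) = 0.024·0.198 + 0.907·0.802 = 0.0047520 + 0.72741 = 0.73217.
By Bayes' theorem, P(H|E) = 0.0047520 / 0.73217 = 0.0065. Hence P(¬H|E) = 1 − 0.0065 = 0.9935.

P(¬H | E) ≈ 0.9935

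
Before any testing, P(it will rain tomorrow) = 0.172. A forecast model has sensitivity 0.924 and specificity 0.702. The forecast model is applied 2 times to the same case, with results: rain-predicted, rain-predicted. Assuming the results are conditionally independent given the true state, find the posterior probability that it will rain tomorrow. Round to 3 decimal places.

Posterior P(H) ≈ 0.666

Let H be the event that it will rain tomorrow; start with P(H) = 0.172. P('rain-predicted'|H) = 0.924, P('rain-predicted'|¬H) = 0.298.
Update on result 1 ('rain-predicted'): P(H) ← 0.924·0.1720 / (0.924·0.1720 + 0.298·0.8280) = 0.15893/0.40567 = 0.3918.
Update on result 2 ('rain-predicted'): P(H) ← 0.924·0.3918 / (0.924·0.3918 + 0.298·0.6082) = 0.36199/0.54324 = 0.6663.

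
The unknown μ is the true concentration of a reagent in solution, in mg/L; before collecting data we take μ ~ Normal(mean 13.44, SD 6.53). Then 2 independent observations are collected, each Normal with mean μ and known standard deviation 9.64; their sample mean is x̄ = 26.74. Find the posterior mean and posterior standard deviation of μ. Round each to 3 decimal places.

Posterior mean ≈ 19.805; posterior SD ≈ 4.715

Prior precision 1/τ₀² = 1/6.53² = 0.0234517; data precision n/σ² = 2/9.64² = 0.0215217.
Posterior precision = 0.0234517 + 0.0215217 = 0.0449733, giving posterior SD = 1/√0.0449733 = 4.715.
Posterior mean = (0.0234517·13.44 + 0.0215217·26.74) / 0.0449733 = 19.805.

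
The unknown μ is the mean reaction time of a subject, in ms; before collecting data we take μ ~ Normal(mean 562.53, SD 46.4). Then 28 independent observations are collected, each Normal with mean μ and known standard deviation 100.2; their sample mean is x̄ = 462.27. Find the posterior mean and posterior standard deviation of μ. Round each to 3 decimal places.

Posterior mean ≈ 476.584; posterior SD ≈ 17.532

With known σ, the Normal prior is conjugate. Weight on the data is w = (n/σ²)/(n/σ² + 1/τ₀²) = 0.00278883/(0.00278883+0.00046448) = 0.85723.
Posterior mean = w·x̄ + (1−w)·μ₀ = 0.85723·462.27 + 0.14277·562.53 = 476.584. Posterior variance = 1/(0.00278883+0.00046448) = 307.379, so SD = 17.532.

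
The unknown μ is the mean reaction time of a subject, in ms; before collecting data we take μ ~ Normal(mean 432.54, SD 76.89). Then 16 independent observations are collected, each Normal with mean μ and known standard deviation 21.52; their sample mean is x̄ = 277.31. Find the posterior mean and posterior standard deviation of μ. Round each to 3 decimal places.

Posterior mean ≈ 278.066; posterior SD ≈ 5.367

With known σ, the Normal prior is conjugate. Weight on the data is w = (n/σ²)/(n/σ² + 1/τ₀²) = 0.0345490/(0.0345490+0.00016915) = 0.99513.
Posterior mean = w·x̄ + (1−w)·μ₀ = 0.99513·277.31 + 0.0048720·432.54 = 278.066. Posterior variance = 1/(0.0345490+0.00016915) = 28.8034, so SD = 5.367.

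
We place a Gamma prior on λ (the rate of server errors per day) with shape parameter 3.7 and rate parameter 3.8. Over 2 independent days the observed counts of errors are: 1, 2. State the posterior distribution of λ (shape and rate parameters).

Posterior: Gamma(shape=6.7, rate=5.8)

The Poisson likelihood adds the total count to the shape and the number of exposure periods to the rate. Here ∑xᵢ = 3 and n = 2, so shape 3.7→6.7 and rate 3.8→5.8.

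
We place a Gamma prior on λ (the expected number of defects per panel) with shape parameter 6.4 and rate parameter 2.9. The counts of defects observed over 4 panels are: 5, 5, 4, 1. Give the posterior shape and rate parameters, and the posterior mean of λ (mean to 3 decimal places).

Total count ∑xᵢ = 15 over n = 4 panels.
Gamma is conjugate to the Poisson likelihood: posterior is Gamma(shape = 6.4+15 = 21.4, rate = 2.9+4 = 6.9).
Posterior mean = shape/rate = 21.4/6.9 = 3.101.

Posterior: Gamma(shape=21.4, rate=6.9); mean ≈ 3.101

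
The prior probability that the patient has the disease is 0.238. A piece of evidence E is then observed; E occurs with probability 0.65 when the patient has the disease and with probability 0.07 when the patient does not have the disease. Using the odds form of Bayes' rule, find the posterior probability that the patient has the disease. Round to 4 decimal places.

Posterior probability ≈ 0.7436

Prior odds = 0.238/(1−0.238) = 0.31234. In log-odds, ln(0.31234) = -1.1637.
Add log likelihood ratio: ln(9.2857) = 2.2285.
Posterior log-odds = 1.0648, so posterior odds = exp(1.0648) = 2.9003. Converting, P(H|E) = 2.9003/3.9003 = 0.7436.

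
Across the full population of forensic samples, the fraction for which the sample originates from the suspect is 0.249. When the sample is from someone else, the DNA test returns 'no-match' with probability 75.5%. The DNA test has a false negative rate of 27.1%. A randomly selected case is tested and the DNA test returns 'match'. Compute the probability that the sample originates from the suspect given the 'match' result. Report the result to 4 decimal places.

P(H | E) ≈ 0.4966

Let H be the event that the sample originates from the suspect. P(H) = 0.249, so P(¬H) = 0.751. With E the 'match' result, P(E|H) = 0.729 and P(E|¬H) = 0.245.
P(E) = 0.729·0.249 + 0.245·0.751 = 0.18152 + 0.18399 = 0.36552.
By Bayes' theorem, P(H|E) = 0.18152 / 0.36552 = 0.4966.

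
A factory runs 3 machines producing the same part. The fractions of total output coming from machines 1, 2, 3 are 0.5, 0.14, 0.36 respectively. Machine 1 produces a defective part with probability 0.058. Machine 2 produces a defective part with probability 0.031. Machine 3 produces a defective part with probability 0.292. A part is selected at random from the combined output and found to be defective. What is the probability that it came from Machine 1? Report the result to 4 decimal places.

Tabulate prior·likelihood by source: [1] prior 0.5, lik 0.058, product 0.02900; [2] prior 0.14, lik 0.031, product 0.004340; [3] prior 0.36, lik 0.292, product 0.1051.
Normalizing constant = 0.13846; the posterior for Machine 1 is its product over the sum, 0.02900/0.13846 = 0.2094.

Posterior probability ≈ 0.2094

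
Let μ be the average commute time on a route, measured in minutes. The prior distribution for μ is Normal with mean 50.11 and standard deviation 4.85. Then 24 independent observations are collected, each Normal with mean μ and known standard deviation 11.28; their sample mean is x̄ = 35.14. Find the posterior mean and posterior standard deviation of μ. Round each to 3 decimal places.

Posterior mean ≈ 37.893; posterior SD ≈ 2.080

Prior precision 1/τ₀² = 1/4.85² = 0.0425125; data precision n/σ² = 24/11.28² = 0.188622.
Posterior precision = 0.0425125 + 0.188622 = 0.231135, giving posterior SD = 1/√0.231135 = 2.080.
Posterior mean = (0.0425125·50.11 + 0.188622·35.14) / 0.231135 = 37.893.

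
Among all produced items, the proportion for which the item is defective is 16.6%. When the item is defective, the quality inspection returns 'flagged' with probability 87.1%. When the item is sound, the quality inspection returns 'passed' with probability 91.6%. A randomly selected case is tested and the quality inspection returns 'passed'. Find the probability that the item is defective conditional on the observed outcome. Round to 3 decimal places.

Write H for 'the item is defective'. Prior odds H:¬H = 0.166/0.834 = 0.19904. For the 'passed' outcome, the likelihood ratio is 0.129/0.916 = 0.14083.
Posterior odds = 0.19904 × 0.14083 = 0.028031, so P(H|E) = 0.028031/(1+0.028031) = 0.027.

P(H | E) ≈ 0.027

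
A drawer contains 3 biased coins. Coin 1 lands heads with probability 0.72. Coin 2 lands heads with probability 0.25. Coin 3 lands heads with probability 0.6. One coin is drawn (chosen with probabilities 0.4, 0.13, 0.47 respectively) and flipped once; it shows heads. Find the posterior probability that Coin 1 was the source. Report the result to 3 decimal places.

P(heads|C1) = 0.72; P(heads|C2) = 0.25; P(heads|C3) = 0.6.
Prior × likelihood for each source: 0.4·0.72=0.2880, 0.13·0.25=0.03250, 0.47·0.6=0.2820. Summing gives P(heads) = 0.60250.
P(Coin 1 | heads) = 0.2880 / 0.60250 = 0.478.

Posterior probability ≈ 0.478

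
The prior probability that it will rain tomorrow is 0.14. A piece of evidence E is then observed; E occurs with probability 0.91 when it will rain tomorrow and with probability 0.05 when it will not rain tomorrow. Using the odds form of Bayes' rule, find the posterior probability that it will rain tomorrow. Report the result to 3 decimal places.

Posterior probability ≈ 0.748

Prior odds = 0.14/(1−0.14) = 0.16279.
Likelihood ratio for E = 0.91/0.05 = 18.200.
Posterior odds = prior odds × LR = 2.9628.
Posterior probability = odds/(1+odds) = 2.9628/3.9628 = 0.748.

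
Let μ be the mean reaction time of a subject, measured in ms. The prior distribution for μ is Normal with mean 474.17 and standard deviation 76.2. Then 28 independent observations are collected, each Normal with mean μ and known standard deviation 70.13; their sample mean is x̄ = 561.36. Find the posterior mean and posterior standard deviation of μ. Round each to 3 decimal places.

With known σ, the Normal prior is conjugate. Weight on the data is w = (n/σ²)/(n/σ² + 1/τ₀²) = 0.00569312/(0.00569312+0.00017222) = 0.97064.
Posterior mean = w·x̄ + (1−w)·μ₀ = 0.97064·561.36 + 0.029363·474.17 = 558.800. Posterior variance = 1/(0.00569312+0.00017222) = 170.493, so SD = 13.057.

Posterior mean ≈ 558.800; posterior SD ≈ 13.057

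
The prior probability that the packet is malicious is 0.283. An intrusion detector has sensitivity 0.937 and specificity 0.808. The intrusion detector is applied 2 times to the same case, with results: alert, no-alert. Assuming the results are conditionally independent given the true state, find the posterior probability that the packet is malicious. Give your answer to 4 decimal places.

Let H be the event that the packet is malicious; start with P(H) = 0.283. P('alert'|H) = 0.937, P('alert'|¬H) = 0.192.
Update on result 1 ('alert'): P(H) ← 0.937·0.2830 / (0.937·0.2830 + 0.192·0.7170) = 0.26517/0.40283 = 0.6583.
Update on result 2 ('no-alert'): P(H) ← 0.063·0.6583 / (0.063·0.6583 + 0.808·0.3417) = 0.041471/0.31759 = 0.1306.

Posterior P(H) ≈ 0.1306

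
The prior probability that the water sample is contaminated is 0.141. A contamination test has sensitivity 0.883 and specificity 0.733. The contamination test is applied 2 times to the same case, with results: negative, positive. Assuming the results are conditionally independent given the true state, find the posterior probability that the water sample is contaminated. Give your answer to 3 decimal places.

Posterior P(H) ≈ 0.080

Let H be the event that the water sample is contaminated; start with P(H) = 0.141. P('positive'|H) = 0.883, P('positive'|¬H) = 0.267.
Update on result 1 ('negative'): P(H) ← 0.117·0.1410 / (0.117·0.1410 + 0.733·0.8590) = 0.016497/0.64614 = 0.0255.
Update on result 2 ('positive'): P(H) ← 0.883·0.0255 / (0.883·0.0255 + 0.267·0.9745) = 0.022544/0.28273 = 0.0797.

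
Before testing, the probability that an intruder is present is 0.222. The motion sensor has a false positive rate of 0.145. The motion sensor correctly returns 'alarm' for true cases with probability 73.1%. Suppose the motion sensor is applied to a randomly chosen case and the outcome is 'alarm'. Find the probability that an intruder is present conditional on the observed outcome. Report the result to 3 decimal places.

P(H | E) ≈ 0.590

Let H be the event that an intruder is present. P(H) = 0.222, so P(¬H) = 0.778. With E the 'alarm' result, P(E|H) = 0.731 and P(E|¬H) = 0.145.
P(E) = 0.731·0.222 + 0.145·0.778 = 0.16228 + 0.11281 = 0.27509.
By Bayes' theorem, P(H|E) = 0.16228 / 0.27509 = 0.590.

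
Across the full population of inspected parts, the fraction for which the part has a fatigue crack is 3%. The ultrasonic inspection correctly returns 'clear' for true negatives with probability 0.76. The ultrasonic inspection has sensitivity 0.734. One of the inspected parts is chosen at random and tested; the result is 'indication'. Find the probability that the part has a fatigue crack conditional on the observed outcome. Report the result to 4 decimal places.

P(H | E) ≈ 0.0864

Let H be the event that the part has a fatigue crack. P(H) = 0.03, so P(¬H) = 0.97. With E the 'indication' result, P(E|H) = 0.734 and P(E|¬H) = 0.24.
P(E) = 0.734·0.03 + 0.24·0.97 = 0.022020 + 0.23280 = 0.25482.
By Bayes' theorem, P(H|E) = 0.022020 / 0.25482 = 0.0864.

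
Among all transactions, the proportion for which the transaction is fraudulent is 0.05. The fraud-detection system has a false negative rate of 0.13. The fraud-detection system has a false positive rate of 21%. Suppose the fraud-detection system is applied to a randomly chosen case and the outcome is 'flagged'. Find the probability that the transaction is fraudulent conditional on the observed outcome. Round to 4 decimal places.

P(H | E) ≈ 0.1790

Let H be the event that the transaction is fraudulent. P(H) = 0.05, so P(¬H) = 0.95. With E the 'flagged' result, P(E|H) = 0.87 and P(E|¬H) = 0.21.
P(E) = 0.87·0.05 + 0.21·0.95 = 0.043500 + 0.19950 = 0.24300.
By Bayes' theorem, P(H|E) = 0.043500 / 0.24300 = 0.1790.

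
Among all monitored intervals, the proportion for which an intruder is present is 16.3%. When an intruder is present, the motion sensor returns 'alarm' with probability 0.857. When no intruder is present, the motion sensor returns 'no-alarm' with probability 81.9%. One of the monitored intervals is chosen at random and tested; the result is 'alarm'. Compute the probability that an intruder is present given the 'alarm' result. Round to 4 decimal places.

Write H for 'an intruder is present'. Prior odds H:¬H = 0.163/0.837 = 0.19474. For the 'alarm' outcome, the likelihood ratio is 0.857/0.181 = 4.7348.
Posterior odds = 0.19474 × 4.7348 = 0.92207, so P(H|E) = 0.92207/(1+0.92207) = 0.4797.

P(H | E) ≈ 0.4797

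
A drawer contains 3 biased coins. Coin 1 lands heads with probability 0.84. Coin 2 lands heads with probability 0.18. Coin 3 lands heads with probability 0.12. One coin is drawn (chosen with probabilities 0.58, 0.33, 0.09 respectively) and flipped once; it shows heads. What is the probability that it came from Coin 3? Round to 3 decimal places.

P(heads|C1) = 0.84; P(heads|C2) = 0.18; P(heads|C3) = 0.12.
Prior × likelihood for each source: 0.58·0.84=0.4872, 0.33·0.18=0.05940, 0.09·0.12=0.01080. Summing gives P(heads) = 0.55740.
P(Coin 3 | heads) = 0.01080 / 0.55740 = 0.019.

Posterior probability ≈ 0.019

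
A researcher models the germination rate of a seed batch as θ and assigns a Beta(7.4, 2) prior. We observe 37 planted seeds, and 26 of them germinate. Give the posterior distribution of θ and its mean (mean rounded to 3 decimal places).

Posterior: Beta(33.4, 13); mean ≈ 0.720

The binomial likelihood is conjugate to the Beta prior: with 26 successes and 11 failures, the posterior is Beta(7.4+26, 2+11) = Beta(33.4, 13).
Posterior mean = α/(α+β) = 33.4/46.4 = 0.720.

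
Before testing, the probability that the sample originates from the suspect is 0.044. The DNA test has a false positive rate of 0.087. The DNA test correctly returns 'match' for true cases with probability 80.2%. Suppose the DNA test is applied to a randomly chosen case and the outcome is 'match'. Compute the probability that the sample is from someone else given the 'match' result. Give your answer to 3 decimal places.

Let H be the event that the sample originates from the suspect. P(H) = 0.044, so P(¬H) = 0.956. With E the 'match' result, P(E|H) = 0.802 and P(E|¬H) = 0.087.
P(E) = 0.802·0.044 + 0.087·0.956 = 0.035288 + 0.083172 = 0.11846.
By Bayes' theorem, P(H|E) = 0.035288 / 0.11846 = 0.298. Hence P(¬H|E) = 1 − 0.298 = 0.702.

P(¬H | E) ≈ 0.702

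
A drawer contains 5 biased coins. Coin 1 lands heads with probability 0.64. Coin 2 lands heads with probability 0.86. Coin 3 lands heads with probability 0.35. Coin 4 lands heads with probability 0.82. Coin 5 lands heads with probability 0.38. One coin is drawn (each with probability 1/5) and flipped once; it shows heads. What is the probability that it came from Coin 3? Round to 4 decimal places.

Posterior probability ≈ 0.1148

Tabulate prior·likelihood by source: [1] prior 0.2, lik 0.64, product 0.1280; [2] prior 0.2, lik 0.86, product 0.1720; [3] prior 0.2, lik 0.35, product 0.07000; [4] prior 0.2, lik 0.82, product 0.1640; [5] prior 0.2, lik 0.38, product 0.07600.
Normalizing constant = 0.61000; the posterior for Coin 3 is its product over the sum, 0.07000/0.61000 = 0.1148.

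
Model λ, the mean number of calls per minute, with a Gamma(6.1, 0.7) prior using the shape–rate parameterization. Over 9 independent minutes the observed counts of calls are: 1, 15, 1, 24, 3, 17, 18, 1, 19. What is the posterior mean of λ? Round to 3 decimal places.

The Poisson likelihood adds the total count to the shape and the number of exposure periods to the rate. Here ∑xᵢ = 99 and n = 9, so shape 6.1→105.1 and rate 0.7→9.7.
Posterior mean = shape/rate = 105.1/9.7 = 10.835.

Posterior mean ≈ 10.835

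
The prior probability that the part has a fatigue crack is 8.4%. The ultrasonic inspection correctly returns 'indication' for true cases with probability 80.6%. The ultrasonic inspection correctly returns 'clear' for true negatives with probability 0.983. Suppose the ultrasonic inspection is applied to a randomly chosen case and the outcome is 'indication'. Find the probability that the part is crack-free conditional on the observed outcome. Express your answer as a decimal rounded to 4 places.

Let H be the event that the part has a fatigue crack. P(H) = 0.084, so P(¬H) = 0.916. With E the 'indication' result, P(E|H) = 0.806 and P(E|¬H) = 0.017.
P(E) = 0.806·0.084 + 0.017·0.916 = 0.067704 + 0.015572 = 0.083276.
By Bayes' theorem, P(H|E) = 0.067704 / 0.083276 = 0.8130. Hence P(¬H|E) = 1 − 0.8130 = 0.1870.

P(¬H | E) ≈ 0.1870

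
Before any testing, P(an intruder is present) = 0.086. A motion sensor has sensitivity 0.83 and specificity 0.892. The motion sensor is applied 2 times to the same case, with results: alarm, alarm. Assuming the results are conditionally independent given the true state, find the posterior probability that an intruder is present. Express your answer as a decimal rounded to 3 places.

Posterior P(H) ≈ 0.847

Let H be the event that an intruder is present; start with P(H) = 0.086. P('alarm'|H) = 0.83, P('alarm'|¬H) = 0.108.
Update on result 1 ('alarm'): P(H) ← 0.83·0.0860 / (0.83·0.0860 + 0.108·0.9140) = 0.071380/0.17009 = 0.4197.
Update on result 2 ('alarm'): P(H) ← 0.83·0.4197 / (0.83·0.4197 + 0.108·0.5803) = 0.34831/0.41099 = 0.8475.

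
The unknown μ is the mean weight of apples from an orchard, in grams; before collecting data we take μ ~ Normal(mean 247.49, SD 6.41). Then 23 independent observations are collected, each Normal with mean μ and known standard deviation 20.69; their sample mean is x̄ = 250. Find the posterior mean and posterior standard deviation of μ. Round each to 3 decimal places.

With known σ, the Normal prior is conjugate. Weight on the data is w = (n/σ²)/(n/σ² + 1/τ₀²) = 0.0537288/(0.0537288+0.0243379) = 0.68824.
Posterior mean = w·x̄ + (1−w)·μ₀ = 0.68824·250 + 0.31176·247.49 = 249.217. Posterior variance = 1/(0.0537288+0.0243379) = 12.8096, so SD = 3.579.

Posterior mean ≈ 249.217; posterior SD ≈ 3.579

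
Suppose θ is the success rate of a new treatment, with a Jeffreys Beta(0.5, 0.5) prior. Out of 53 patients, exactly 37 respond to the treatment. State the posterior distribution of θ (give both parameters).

Posterior: Beta(37.5, 16.5)

The binomial likelihood is conjugate to the Beta prior: with 37 successes and 16 failures, the posterior is Beta(0.5+37, 0.5+16) = Beta(37.5, 16.5).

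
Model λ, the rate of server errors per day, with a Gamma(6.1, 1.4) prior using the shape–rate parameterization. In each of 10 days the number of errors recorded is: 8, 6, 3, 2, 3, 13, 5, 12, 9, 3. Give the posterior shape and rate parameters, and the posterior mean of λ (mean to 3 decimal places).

The Poisson likelihood adds the total count to the shape and the number of exposure periods to the rate. Here ∑xᵢ = 64 and n = 10, so shape 6.1→70.1 and rate 1.4→11.4.
E[λ | data] = 70.1/11.4 = 6.149.

Posterior: Gamma(shape=70.1, rate=11.4); mean ≈ 6.149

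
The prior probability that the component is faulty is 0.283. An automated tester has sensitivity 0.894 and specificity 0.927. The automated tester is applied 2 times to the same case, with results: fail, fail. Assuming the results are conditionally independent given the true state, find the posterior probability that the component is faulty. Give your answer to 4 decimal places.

Posterior P(H) ≈ 0.9834

Let H be the event that the component is faulty; start with P(H) = 0.283. P('fail'|H) = 0.894, P('fail'|¬H) = 0.073.
Update on result 1 ('fail'): P(H) ← 0.894·0.2830 / (0.894·0.2830 + 0.073·0.7170) = 0.25300/0.30534 = 0.8286.
Update on result 2 ('fail'): P(H) ← 0.894·0.8286 / (0.894·0.8286 + 0.073·0.1714) = 0.74075/0.75327 = 0.9834.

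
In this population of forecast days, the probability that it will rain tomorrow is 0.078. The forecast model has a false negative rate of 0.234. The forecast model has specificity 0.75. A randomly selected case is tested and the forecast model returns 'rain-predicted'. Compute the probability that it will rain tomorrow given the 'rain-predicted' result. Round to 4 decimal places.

Let H be the event that it will rain tomorrow. P(H) = 0.078, so P(¬H) = 0.922. With E the 'rain-predicted' result, P(E|H) = 0.766 and P(E|¬H) = 0.25.
P(E) = 0.766·0.078 + 0.25·0.922 = 0.059748 + 0.23050 = 0.29025.
By Bayes' theorem, P(H|E) = 0.059748 / 0.29025 = 0.2059.

P(H | E) ≈ 0.2059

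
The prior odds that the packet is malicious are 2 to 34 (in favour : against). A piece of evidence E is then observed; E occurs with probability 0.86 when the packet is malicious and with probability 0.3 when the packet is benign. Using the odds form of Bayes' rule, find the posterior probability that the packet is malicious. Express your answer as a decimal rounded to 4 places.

Posterior probability ≈ 0.1443

Prior odds = 2/34 = 0.058824.
Likelihood ratio for E = 0.86/0.3 = 2.8667.
Posterior odds = prior odds × LR = 0.16863.
Posterior probability = odds/(1+odds) = 0.16863/1.1686 = 0.1443.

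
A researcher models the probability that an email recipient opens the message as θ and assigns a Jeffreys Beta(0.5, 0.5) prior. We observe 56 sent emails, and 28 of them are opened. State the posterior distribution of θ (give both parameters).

Observing 28 successes and 28 failures updates Beta(0.5, 0.5) by adding the success and failure counts to the two shape parameters: α = 0.5+28 = 28.5, β = 0.5+28 = 28.5.

Posterior: Beta(28.5, 28.5)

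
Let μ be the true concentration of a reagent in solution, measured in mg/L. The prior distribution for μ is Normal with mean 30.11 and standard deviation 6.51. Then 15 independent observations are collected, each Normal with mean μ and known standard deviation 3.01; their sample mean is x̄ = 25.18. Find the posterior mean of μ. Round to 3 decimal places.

Posterior mean ≈ 25.249

Prior precision 1/τ₀² = 1/6.51² = 0.0235960; data precision n/σ² = 15/3.01² = 1.65561.
Posterior precision = 0.0235960 + 1.65561 = 1.67921.
Posterior mean = (0.0235960·30.11 + 1.65561·25.18) / 1.67921 = 25.249.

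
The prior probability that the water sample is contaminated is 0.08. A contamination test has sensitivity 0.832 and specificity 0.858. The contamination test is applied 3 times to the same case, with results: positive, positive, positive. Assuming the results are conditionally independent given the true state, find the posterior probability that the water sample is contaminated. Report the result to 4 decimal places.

Posterior P(H) ≈ 0.9459

With H the event that the water sample is contaminated, the joint likelihood of the observed sequence is P(data|H) = 0.832·0.832·0.832 = 0.57593 and P(data|¬H) = 0.142·0.142·0.142 = 0.0028633.
Bayes: P(H|data) = 0.08·0.57593 / (0.08·0.57593 + 0.92·0.0028633) = 0.046074/0.048709 = 0.9459.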